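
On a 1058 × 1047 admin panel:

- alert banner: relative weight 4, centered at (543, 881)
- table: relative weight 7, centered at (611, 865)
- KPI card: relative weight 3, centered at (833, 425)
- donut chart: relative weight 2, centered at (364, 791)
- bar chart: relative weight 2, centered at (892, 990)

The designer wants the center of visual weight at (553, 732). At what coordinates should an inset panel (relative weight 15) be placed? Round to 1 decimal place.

(452.6, 649.3)

New total weight: (4 + 7 + 3 + 2 + 2) + 15 = 33.
Along x: (11460 + 15·x) / 33 = 553 (existing moment 4·543 + 7·611 + 3·833 + 2·364 + 2·892 = 11460) ⇒ x = (18249 − 11460) / 15 ≈ 452.60.
Along y: (14416 + 15·y) / 33 = 732 (existing moment 4·881 + 7·865 + 3·425 + 2·791 + 2·990 = 14416) ⇒ y = (24156 − 14416) / 15 ≈ 649.33.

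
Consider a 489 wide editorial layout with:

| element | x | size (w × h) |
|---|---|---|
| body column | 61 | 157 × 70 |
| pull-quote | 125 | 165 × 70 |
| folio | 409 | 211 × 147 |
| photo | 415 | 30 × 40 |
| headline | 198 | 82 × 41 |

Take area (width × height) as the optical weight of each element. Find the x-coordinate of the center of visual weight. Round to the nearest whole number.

x ≈ 275

Areas → weights: body column 157·70 = 10990, pull-quote 165·70 = 11550, folio 211·147 = 31017, photo 30·40 = 1200, headline 82·41 = 3362; Σw = 58119.
Σw·x = 10990·61 + 11550·125 + 31017·409 + 1200·415 + 3362·198 = 15963769, so x̄ = 15963769/58119 ≈ 274.67.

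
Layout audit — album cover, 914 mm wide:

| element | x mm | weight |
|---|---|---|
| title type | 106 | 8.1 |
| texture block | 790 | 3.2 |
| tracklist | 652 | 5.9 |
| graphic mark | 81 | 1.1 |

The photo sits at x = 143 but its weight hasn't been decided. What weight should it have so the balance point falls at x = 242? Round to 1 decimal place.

w ≈ 29.2

Known weights sum to 8.1 + 3.2 + 5.9 + 1.1 = 18.3; their moment is 8.1·106 + 3.2·790 + 5.9·652 + 1.1·81 = 7322.5.
Balance at x = 242 requires (7322.5 + w·143) / (18.3 + w) = 242.
So w = (242·18.3 − 7322.5)/(143 − 242) = -2893.9/-99 ≈ 29.23.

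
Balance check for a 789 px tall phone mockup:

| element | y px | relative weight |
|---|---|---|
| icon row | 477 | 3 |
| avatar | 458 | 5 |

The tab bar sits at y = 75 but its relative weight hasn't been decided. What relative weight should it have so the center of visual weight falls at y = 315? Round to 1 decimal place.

Fixed elements: Σw = 3 + 5 = 8, Σw·y = 3·477 + 5·458 = 3721.
For the centroid to hit 315: (3721 + w·75) / (8 + w) = 315.
Rearranging, w·(75 − 315) = 315·8 − 3721 = -1201, so w ≈ -1201/-240 = 5.00.

w ≈ 5.0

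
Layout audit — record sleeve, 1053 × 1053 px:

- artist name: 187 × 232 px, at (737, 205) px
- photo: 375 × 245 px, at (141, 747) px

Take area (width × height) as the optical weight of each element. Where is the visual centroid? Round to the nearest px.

Areas → weights: artist name 187·232 = 43384, photo 375·245 = 91875; Σw = 135259.
x-moment: 43384·737 + 91875·141 = 44928383; centroid 44928383/135259 ≈ 332.17.
y-moment: 43384·205 + 91875·747 = 77524345; centroid 77524345/135259 ≈ 573.15.

(332, 573)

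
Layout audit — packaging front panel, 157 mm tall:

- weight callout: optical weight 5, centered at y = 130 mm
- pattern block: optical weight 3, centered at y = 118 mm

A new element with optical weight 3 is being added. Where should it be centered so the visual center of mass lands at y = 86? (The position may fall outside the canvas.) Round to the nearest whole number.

y ≈ -19

With the new element, Σw becomes 5 + 3 + 3 = 11.
Along y: (1004 + 3·y) / 11 = 86 (existing moment 5·130 + 3·118 = 1004) ⇒ y = (946 − 1004) / 3 ≈ -19.33.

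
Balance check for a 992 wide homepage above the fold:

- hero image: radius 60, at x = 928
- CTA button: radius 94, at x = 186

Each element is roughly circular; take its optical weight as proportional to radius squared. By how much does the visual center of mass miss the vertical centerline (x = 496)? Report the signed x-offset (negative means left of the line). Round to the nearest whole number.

≈ -95

r² weights: hero image 60² = 3600, CTA button 94² = 8836. Total = 12436.
x-moment: 3600·928 + 8836·186 = 4984296; centroid 4984296/12436 ≈ 400.80.
Offset from x = 496: 400.80 − 496 ≈ -95.20.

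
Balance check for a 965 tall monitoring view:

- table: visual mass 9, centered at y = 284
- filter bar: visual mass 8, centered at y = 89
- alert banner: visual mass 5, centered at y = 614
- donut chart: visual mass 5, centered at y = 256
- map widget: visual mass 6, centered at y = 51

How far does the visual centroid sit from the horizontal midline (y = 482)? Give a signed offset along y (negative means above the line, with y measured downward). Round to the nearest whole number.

Σw = 9 + 8 + 5 + 5 + 6 = 33.
Σw·y = 9·284 + 8·89 + 5·614 + 5·256 + 6·51 = 7924, so ȳ = 7924/33 ≈ 240.12.
Against y = 482, that's 240.12 − 482 = -241.88.

≈ -242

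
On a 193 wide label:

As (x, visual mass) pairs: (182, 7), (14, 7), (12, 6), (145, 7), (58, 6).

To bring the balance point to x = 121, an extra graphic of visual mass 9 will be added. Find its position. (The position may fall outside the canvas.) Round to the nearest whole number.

x ≈ 253

With the extra graphic, Σw becomes 7 + 7 + 6 + 7 + 6 + 9 = 42.
x: target moment 42×121 = 5082; current 7·182 + 7·14 + 6·12 + 7·145 + 6·58 = 2807; the extra graphic supplies 2275, so x = 2275/9 ≈ 252.78.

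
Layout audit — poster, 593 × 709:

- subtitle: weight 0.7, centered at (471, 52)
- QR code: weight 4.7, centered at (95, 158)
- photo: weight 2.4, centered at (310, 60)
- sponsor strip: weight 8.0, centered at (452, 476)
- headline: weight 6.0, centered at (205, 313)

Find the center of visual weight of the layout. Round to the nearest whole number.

Σw = 0.7 + 4.7 + 2.4 + 8.0 + 6.0 = 21.8.
x-moment: 0.7·471 + 4.7·95 + 2.4·310 + 8.0·452 + 6.0·205 = 6366.2; centroid 6366.2/21.8 ≈ 292.03.
y-moment: 0.7·52 + 4.7·158 + 2.4·60 + 8.0·476 + 6.0·313 = 6609.0; centroid 6609.0/21.8 ≈ 303.17.

(292, 303)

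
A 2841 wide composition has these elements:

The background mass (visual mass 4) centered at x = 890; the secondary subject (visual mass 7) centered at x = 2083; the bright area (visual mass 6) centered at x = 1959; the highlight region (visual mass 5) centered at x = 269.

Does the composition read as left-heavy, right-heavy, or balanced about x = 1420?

Weights sum to 4 + 7 + 6 + 5 = 22.
x-moment: 4·890 + 7·2083 + 6·1959 + 5·269 = 31240; centroid 31240/22 ≈ 1420.00.
1420.00 = 1420 exactly: balanced.

balanced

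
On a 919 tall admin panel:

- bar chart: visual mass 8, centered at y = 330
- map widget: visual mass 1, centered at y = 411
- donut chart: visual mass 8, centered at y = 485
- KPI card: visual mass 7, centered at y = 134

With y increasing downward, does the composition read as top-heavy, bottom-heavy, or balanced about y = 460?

top-heavy

Weights sum to 8 + 1 + 8 + 7 = 24.
y: (8·330 + 1·411 + 8·485 + 7·134) / 24 = 7869 / 24 ≈ 327.88
327.9 vs midline 460 → top-heavy.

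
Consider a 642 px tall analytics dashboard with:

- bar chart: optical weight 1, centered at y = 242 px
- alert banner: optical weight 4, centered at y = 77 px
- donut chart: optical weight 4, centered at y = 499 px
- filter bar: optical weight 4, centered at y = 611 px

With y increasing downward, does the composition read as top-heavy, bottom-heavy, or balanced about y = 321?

bottom-heavy

Total weight = 1 + 4 + 4 + 4 = 13.
y-moment: 1·242 + 4·77 + 4·499 + 4·611 = 4990; centroid 4990/13 ≈ 383.85.
Since 383.8 is below (larger y than) 321, the composition reads bottom-heavy.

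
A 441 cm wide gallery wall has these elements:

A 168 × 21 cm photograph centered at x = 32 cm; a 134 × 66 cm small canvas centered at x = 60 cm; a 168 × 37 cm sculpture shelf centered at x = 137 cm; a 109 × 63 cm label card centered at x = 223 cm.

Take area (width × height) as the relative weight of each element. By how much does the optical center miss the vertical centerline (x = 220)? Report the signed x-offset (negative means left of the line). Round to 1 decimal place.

Areas → weights: photograph 168·21 = 3528, small canvas 134·66 = 8844, sculpture shelf 168·37 = 6216, label card 109·63 = 6867; Σw = 25455.
x-moment: 3528·32 + 8844·60 + 6216·137 + 6867·223 = 3026469; centroid 3026469/25455 ≈ 118.89.
Difference: 118.89 − 220 ≈ -101.11.

≈ -101.1 cm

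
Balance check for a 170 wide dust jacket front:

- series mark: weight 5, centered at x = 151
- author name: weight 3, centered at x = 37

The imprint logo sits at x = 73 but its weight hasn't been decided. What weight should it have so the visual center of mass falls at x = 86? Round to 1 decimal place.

Known weights sum to 5 + 3 = 8; their moment is 5·151 + 3·37 = 866.
For the centroid to hit 86: (866 + w·73) / (8 + w) = 86.
Rearranging, w·(73 − 86) = 86·8 − 866 = -178, so w ≈ -178/-13 = 13.69.

w ≈ 13.7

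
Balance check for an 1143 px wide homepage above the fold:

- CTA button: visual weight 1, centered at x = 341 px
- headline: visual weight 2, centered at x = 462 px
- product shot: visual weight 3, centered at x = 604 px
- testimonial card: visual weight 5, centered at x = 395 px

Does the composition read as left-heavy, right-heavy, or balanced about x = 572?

left-heavy

Total weight = 1 + 2 + 3 + 5 = 11.
Σw·x = 1·341 + 2·462 + 3·604 + 5·395 = 5052, so x̄ = 5052/11 ≈ 459.27.
459.3 vs midline 572 → left-heavy.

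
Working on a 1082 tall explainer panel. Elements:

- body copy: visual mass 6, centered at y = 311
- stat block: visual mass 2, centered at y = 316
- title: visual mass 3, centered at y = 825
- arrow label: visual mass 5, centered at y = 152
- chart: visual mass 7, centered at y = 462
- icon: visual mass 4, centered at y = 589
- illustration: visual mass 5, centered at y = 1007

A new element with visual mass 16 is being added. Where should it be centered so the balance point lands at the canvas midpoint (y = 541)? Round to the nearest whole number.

New total weight: (6 + 2 + 3 + 5 + 7 + 4 + 5) + 16 = 48.
Along y: (16358 + 16·y) / 48 = 541 (existing moment 6·311 + 2·316 + 3·825 + 5·152 + 7·462 + 4·589 + 5·1007 = 16358) ⇒ y = (25968 − 16358) / 16 ≈ 600.62.

y ≈ 601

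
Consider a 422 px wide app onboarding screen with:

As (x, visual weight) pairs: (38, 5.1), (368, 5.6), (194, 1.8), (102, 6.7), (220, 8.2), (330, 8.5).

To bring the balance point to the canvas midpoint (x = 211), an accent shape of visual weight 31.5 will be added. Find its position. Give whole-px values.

After adding the accent shape, total weight = 5.1 + 5.6 + 1.8 + 6.7 + 8.2 + 8.5 + 31.5 = 67.4.
Along x: (7896.2 + 31.5·x) / 67.4 = 211 (existing moment 5.1·38 + 5.6·368 + 1.8·194 + 6.7·102 + 8.2·220 + 8.5·330 = 7896.2) ⇒ x = (14221.4 − 7896.2) / 31.5 ≈ 200.80.

x ≈ 201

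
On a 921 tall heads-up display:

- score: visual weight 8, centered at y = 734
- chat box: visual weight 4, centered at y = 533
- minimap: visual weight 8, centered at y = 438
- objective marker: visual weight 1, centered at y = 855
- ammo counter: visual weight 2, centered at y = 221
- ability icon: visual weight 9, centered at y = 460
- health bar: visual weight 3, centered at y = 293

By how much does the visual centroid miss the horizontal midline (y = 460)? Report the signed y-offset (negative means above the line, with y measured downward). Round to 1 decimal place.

Σw = 8 + 4 + 8 + 1 + 2 + 9 + 3 = 35.
Σw·y = 8·734 + 4·533 + 8·438 + 1·855 + 2·221 + 9·460 + 3·293 = 17824, so ȳ = 17824/35 ≈ 509.26.
Offset from y = 460: 509.26 − 460 ≈ 49.26.

≈ 49.3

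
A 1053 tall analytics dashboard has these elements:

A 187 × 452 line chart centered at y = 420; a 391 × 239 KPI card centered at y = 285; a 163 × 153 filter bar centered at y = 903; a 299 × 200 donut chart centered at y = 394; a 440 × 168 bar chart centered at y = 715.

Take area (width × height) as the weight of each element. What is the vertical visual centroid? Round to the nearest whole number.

y ≈ 478

Areas: line chart 187·452 = 84524, KPI card 391·239 = 93449, filter bar 163·153 = 24939, donut chart 299·200 = 59800, bar chart 440·168 = 73920. Total weight = 336632.
Σw·y = 84524·420 + 93449·285 + 24939·903 + 59800·394 + 73920·715 = 161066962, so ȳ = 161066962/336632 ≈ 478.47.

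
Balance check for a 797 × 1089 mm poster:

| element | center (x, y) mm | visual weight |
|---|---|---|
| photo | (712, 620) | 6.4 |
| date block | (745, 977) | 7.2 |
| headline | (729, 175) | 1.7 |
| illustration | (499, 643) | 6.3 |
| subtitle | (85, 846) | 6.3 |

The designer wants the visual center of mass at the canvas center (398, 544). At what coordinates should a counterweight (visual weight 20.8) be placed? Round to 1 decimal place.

After adding the counterweight, total weight = 6.4 + 7.2 + 1.7 + 6.3 + 6.3 + 20.8 = 48.7.
Along x: (14839.3 + 20.8·x) / 48.7 = 398 (existing moment 6.4·712 + 7.2·745 + 1.7·729 + 6.3·499 + 6.3·85 = 14839.3) ⇒ x = (19382.6 − 14839.3) / 20.8 ≈ 218.43.
Along y: (20680.6 + 20.8·y) / 48.7 = 544 (existing moment 6.4·620 + 7.2·977 + 1.7·175 + 6.3·643 + 6.3·846 = 20680.6) ⇒ y = (26492.8 − 20680.6) / 20.8 ≈ 279.43.

(218.4, 279.4)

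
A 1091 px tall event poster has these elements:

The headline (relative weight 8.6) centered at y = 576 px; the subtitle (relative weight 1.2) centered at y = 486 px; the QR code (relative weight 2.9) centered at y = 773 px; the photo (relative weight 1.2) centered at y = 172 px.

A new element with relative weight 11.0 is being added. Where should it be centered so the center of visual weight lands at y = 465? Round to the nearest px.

y ≈ 327

New total weight: (8.6 + 1.2 + 2.9 + 1.2) + 11.0 = 24.9.
Along y: (7984.9 + 11.0·y) / 24.9 = 465 (existing moment 8.6·576 + 1.2·486 + 2.9·773 + 1.2·172 = 7984.9) ⇒ y = (11578.5 − 7984.9) / 11.0 ≈ 326.69.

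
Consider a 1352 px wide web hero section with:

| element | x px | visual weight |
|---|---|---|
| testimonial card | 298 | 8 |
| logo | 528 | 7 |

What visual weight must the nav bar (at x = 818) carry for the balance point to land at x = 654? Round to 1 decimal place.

Existing Σw = 15 (8 + 7); existing moment 8·298 + 7·528 = 6080.
Set Σw·x/Σw = 654: (6080 + 818w) = 654·(15 + w).
So w = (654·15 − 6080)/(818 − 654) = 3730/164 ≈ 22.74.

w ≈ 22.7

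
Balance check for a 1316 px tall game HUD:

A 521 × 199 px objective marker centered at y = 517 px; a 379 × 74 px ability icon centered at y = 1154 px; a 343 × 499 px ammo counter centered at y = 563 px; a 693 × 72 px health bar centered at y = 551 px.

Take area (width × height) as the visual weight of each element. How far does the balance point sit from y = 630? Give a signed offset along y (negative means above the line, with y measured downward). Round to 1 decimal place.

≈ -35.2 px

Areas → weights: objective marker 521·199 = 103679, ability icon 379·74 = 28046, ammo counter 343·499 = 171157, health bar 693·72 = 49896; Σw = 352778.
y-moment: 103679·517 + 28046·1154 + 171157·563 + 49896·551 = 209821214; centroid 209821214/352778 ≈ 594.77.
Offset from y = 630: 594.77 − 630 ≈ -35.23.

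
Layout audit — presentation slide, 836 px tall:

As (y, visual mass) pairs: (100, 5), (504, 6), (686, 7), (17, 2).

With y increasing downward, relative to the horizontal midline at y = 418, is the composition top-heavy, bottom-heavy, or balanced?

Σw = 5 + 6 + 7 + 2 = 20.
Σw·y = 5·100 + 6·504 + 7·686 + 2·17 = 8360, so ȳ = 8360/20 ≈ 418.00.
418.00 = 418 exactly: balanced.

balanced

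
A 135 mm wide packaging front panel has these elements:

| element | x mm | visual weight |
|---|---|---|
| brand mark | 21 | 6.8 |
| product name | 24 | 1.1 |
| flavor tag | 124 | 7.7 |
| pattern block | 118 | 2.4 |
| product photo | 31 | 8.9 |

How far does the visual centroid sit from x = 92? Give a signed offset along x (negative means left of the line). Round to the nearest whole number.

≈ -29 mm

Weights sum to 6.8 + 1.1 + 7.7 + 2.4 + 8.9 = 26.9.
x: (6.8·21 + 1.1·24 + 7.7·124 + 2.4·118 + 8.9·31) / 26.9 = 1683.1 / 26.9 ≈ 62.57
Against x = 92, that's 62.57 − 92 = -29.43.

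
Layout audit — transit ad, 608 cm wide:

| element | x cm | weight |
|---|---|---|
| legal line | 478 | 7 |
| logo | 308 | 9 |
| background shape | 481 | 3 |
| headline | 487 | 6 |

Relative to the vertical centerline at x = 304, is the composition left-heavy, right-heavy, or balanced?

right-heavy

Σw = 7 + 9 + 3 + 6 = 25.
x-moment: 7·478 + 9·308 + 3·481 + 6·487 = 10483; centroid 10483/25 ≈ 419.32.
Since 419.3 is right of 304, the composition reads right-heavy.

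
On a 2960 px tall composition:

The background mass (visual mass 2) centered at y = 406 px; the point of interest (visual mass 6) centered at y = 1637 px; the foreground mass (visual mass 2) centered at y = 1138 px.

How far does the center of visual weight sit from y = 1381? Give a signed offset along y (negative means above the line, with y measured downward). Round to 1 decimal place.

Σw = 2 + 6 + 2 = 10.
y: (2·406 + 6·1637 + 2·1138) / 10 = 12910 / 10 ≈ 1291.00
Offset from y = 1381: 1291.00 − 1381 ≈ -90.00.

≈ -90.0 px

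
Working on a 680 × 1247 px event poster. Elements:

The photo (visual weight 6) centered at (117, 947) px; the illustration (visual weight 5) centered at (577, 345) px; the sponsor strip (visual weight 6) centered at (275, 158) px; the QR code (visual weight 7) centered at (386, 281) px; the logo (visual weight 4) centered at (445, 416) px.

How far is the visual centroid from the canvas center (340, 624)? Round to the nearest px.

Σw = 6 + 5 + 6 + 7 + 4 = 28.
Σw·x = 6·117 + 5·577 + 6·275 + 7·386 + 4·445 = 9719, so x̄ = 9719/28 ≈ 347.11.
Σw·y = 6·947 + 5·345 + 6·158 + 7·281 + 4·416 = 11986, so ȳ = 11986/28 ≈ 428.07.
Relative to (340, 624): Δ = (7.11, -195.93); |Δ| = √(7.11² + -195.93²) ≈ 196.06.

≈ 196 px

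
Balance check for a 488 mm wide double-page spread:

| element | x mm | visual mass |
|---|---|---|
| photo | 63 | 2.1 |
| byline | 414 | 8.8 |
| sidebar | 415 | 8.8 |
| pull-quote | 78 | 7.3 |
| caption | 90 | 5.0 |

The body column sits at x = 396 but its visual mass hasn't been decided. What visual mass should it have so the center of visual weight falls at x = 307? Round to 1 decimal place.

Known weights sum to 2.1 + 8.8 + 8.8 + 7.3 + 5.0 = 32.0; their moment is 2.1·63 + 8.8·414 + 8.8·415 + 7.3·78 + 5.0·90 = 8446.9.
Set Σw·x/Σw = 307: (8446.9 + 396w) = 307·(32.0 + w).
So w = (307·32.0 − 8446.9)/(396 − 307) = 1377.1/89 ≈ 15.47.

w ≈ 15.5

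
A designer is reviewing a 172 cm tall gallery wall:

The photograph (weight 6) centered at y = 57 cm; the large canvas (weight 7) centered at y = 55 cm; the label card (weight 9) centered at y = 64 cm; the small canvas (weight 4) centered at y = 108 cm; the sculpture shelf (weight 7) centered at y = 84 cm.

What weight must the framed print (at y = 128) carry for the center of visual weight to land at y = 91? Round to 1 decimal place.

Fixed elements: Σw = 6 + 7 + 9 + 4 + 7 = 33, Σw·y = 6·57 + 7·55 + 9·64 + 4·108 + 7·84 = 2323.
Set Σw·y/Σw = 91: (2323 + 128w) = 91·(33 + w).
So w = (91·33 − 2323)/(128 − 91) = 680/37 ≈ 18.38.

w ≈ 18.4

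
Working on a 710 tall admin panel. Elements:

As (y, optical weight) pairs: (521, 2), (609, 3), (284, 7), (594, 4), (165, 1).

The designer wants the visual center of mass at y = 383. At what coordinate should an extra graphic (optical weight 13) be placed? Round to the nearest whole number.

y ≈ 315

With the extra graphic, Σw becomes 2 + 3 + 7 + 4 + 1 + 13 = 30.
y: need Σw·y = 30·383 = 11490. Existing = 2·521 + 3·609 + 7·284 + 4·594 + 1·165 = 7398. Remainder 4092 / 13 ≈ 314.77.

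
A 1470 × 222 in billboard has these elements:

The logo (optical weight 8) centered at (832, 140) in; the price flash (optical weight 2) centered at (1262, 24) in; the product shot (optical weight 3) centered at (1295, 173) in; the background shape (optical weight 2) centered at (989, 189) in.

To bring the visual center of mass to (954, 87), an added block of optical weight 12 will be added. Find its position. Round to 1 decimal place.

New total weight: (8 + 2 + 3 + 2) + 12 = 27.
Along x: (15043 + 12·x) / 27 = 954 (existing moment 8·832 + 2·1262 + 3·1295 + 2·989 = 15043) ⇒ x = (25758 − 15043) / 12 ≈ 892.92.
Along y: (2065 + 12·y) / 27 = 87 (existing moment 8·140 + 2·24 + 3·173 + 2·189 = 2065) ⇒ y = (2349 − 2065) / 12 ≈ 23.67.

(892.9, 23.7)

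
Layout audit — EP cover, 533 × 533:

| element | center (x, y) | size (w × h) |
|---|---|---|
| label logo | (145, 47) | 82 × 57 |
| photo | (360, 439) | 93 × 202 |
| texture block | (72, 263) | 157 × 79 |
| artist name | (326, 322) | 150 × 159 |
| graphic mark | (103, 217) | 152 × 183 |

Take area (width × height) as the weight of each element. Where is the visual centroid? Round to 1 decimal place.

(216.8, 290.7)

Taking area as weight: label logo 82·57 = 4674, photo 93·202 = 18786, texture block 157·79 = 12403, artist name 150·159 = 23850, graphic mark 152·183 = 27816. Sum 87529.
x-moment: 4674·145 + 18786·360 + 12403·72 + 23850·326 + 27816·103 = 18973854; centroid 18973854/87529 ≈ 216.77.
y-moment: 4674·47 + 18786·439 + 12403·263 + 23850·322 + 27816·217 = 25444493; centroid 25444493/87529 ≈ 290.70.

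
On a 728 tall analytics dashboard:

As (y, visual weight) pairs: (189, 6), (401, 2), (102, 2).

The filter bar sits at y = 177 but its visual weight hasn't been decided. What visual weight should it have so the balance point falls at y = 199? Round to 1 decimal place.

Known weights sum to 6 + 2 + 2 = 10; their moment is 6·189 + 2·401 + 2·102 = 2140.
Balance at y = 199 requires (2140 + w·177) / (10 + w) = 199.
So w = (199·10 − 2140)/(177 − 199) = -150/-22 ≈ 6.82.

w ≈ 6.8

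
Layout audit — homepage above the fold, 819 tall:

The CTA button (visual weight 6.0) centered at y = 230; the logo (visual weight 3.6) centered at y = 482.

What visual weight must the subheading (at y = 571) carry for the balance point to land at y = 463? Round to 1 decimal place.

Fixed elements: Σw = 6.0 + 3.6 = 9.6, Σw·y = 6.0·230 + 3.6·482 = 3115.2.
Set Σw·y/Σw = 463: (3115.2 + 571w) = 463·(9.6 + w).
Rearranging, w·(571 − 463) = 463·9.6 − 3115.2 = 1329.6, so w ≈ 1329.6/108 = 12.31.

w ≈ 12.3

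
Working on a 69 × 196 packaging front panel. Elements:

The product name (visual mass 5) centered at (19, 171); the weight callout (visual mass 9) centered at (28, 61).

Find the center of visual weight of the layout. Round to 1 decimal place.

(24.8, 100.3)

Weights sum to 5 + 9 = 14.
Σw·x = 5·19 + 9·28 = 347, so x̄ = 347/14 ≈ 24.79.
Σw·y = 5·171 + 9·61 = 1404, so ȳ = 1404/14 ≈ 100.29.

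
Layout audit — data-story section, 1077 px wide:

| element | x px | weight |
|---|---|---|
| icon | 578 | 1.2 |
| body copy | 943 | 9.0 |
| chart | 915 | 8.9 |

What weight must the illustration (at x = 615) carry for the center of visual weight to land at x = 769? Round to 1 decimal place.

w ≈ 17.1

Known weights sum to 1.2 + 9.0 + 8.9 = 19.1; their moment is 1.2·578 + 9.0·943 + 8.9·915 = 17324.1.
Balance at x = 769 requires (17324.1 + w·615) / (19.1 + w) = 769.
So w = (769·19.1 − 17324.1)/(615 − 769) = -2636.2/-154 ≈ 17.12.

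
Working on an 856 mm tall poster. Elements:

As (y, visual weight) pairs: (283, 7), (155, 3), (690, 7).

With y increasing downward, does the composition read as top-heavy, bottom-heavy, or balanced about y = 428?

balanced

Σw = 7 + 3 + 7 = 17.
Σw·y = 7·283 + 3·155 + 7·690 = 7276, so ȳ = 7276/17 ≈ 428.00.
That equals the midline 428 — balanced.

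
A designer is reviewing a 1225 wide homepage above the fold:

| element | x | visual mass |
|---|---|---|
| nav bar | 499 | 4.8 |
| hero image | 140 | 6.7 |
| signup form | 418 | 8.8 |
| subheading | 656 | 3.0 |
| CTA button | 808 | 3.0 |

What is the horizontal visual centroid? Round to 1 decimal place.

x ≈ 433.6

Σw = 4.8 + 6.7 + 8.8 + 3.0 + 3.0 = 26.3.
x-moment: 4.8·499 + 6.7·140 + 8.8·418 + 3.0·656 + 3.0·808 = 11403.6; centroid 11403.6/26.3 ≈ 433.60.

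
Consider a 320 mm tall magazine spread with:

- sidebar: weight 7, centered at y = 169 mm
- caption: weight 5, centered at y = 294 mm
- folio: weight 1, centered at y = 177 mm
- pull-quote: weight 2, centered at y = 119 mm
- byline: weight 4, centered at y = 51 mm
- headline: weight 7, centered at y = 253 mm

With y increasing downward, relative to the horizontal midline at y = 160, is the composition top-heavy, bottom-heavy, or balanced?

Total weight = 7 + 5 + 1 + 2 + 4 + 7 = 26.
y: moment 5043 / weight 26 ≈ 193.96
194.0 vs midline 160 → bottom-heavy.

bottom-heavy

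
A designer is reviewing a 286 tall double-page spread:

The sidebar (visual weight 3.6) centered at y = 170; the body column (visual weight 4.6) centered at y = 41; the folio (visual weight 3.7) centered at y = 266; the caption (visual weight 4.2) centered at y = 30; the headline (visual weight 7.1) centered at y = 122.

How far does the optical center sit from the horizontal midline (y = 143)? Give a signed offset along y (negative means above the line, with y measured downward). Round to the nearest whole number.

≈ -23

Σw = 3.6 + 4.6 + 3.7 + 4.2 + 7.1 = 23.2.
Σw·y = 3.6·170 + 4.6·41 + 3.7·266 + 4.2·30 + 7.1·122 = 2777.0, so ȳ = 2777.0/23.2 ≈ 119.70.
Against y = 143, that's 119.70 − 143 = -23.30.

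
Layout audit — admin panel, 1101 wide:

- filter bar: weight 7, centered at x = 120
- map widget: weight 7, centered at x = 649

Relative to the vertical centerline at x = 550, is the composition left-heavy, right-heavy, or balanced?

Total weight = 7 + 7 = 14.
Σw·x = 7·120 + 7·649 = 5383, so x̄ = 5383/14 ≈ 384.50.
384.5 vs midline 550 → left-heavy.

left-heavy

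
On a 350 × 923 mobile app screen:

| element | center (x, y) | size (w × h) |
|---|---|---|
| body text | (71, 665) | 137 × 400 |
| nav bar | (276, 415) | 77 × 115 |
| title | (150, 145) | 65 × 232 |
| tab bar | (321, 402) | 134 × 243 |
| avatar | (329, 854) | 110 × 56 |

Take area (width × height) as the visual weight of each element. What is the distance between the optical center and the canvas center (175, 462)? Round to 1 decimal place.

Areas → weights: body text 137·400 = 54800, nav bar 77·115 = 8855, title 65·232 = 15080, tab bar 134·243 = 32562, avatar 110·56 = 6160; Σw = 117457.
x: (54800·71 + 8855·276 + 15080·150 + 32562·321 + 6160·329) / 117457 = 21075822 / 117457 ≈ 179.43
y: (54800·665 + 8855·415 + 15080·145 + 32562·402 + 6160·854) / 117457 = 60653989 / 117457 ≈ 516.39
Offset from (175, 462): Δx ≈ 4.43, Δy ≈ 54.39; distance = √(Δx² + Δy²) ≈ 54.57.

≈ 54.6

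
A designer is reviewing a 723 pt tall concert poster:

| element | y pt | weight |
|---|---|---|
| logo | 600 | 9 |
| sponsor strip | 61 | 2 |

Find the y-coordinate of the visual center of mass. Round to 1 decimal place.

Weights sum to 9 + 2 = 11.
y: (9·600 + 2·61) / 11 = 5522 / 11 ≈ 502.00

y ≈ 502.0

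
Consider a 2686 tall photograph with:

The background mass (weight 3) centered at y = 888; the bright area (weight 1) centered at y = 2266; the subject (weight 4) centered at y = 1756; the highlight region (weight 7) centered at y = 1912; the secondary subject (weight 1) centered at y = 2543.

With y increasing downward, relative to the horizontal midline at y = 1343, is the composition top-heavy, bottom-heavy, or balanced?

Weights sum to 3 + 1 + 4 + 7 + 1 = 16.
y-moment: 3·888 + 1·2266 + 4·1756 + 7·1912 + 1·2543 = 27881; centroid 27881/16 ≈ 1742.56.
1742.6 lies below (larger y than) the midline 1343, so the layout is bottom-heavy.

bottom-heavy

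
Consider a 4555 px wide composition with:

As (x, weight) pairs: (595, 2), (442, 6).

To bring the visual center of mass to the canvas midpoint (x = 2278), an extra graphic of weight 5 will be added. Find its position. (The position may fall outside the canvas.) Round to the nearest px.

With the extra graphic, Σw becomes 2 + 6 + 5 = 13.
Along x: (3842 + 5·x) / 13 = 2278 (existing moment 2·595 + 6·442 = 3842) ⇒ x = (29614 − 3842) / 5 ≈ 5154.40.

x ≈ 5154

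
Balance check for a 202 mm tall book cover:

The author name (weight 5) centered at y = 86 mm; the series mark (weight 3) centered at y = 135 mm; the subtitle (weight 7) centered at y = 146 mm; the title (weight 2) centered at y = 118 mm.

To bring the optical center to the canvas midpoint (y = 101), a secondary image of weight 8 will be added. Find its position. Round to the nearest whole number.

With the secondary image, Σw becomes 5 + 3 + 7 + 2 + 8 = 25.
y: need Σw·y = 25·101 = 2525. Existing = 5·86 + 3·135 + 7·146 + 2·118 = 2093. Remainder 432 / 8 ≈ 54.00.

y ≈ 54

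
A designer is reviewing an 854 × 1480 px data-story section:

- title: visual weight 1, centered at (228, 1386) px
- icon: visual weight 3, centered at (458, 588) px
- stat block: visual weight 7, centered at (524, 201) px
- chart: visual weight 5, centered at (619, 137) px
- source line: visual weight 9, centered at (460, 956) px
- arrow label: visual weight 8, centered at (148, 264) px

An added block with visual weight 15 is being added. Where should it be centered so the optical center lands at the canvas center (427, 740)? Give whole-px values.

(454, 1304)

After adding the added block, total weight = 1 + 3 + 7 + 5 + 9 + 8 + 15 = 48.
Along x: (13689 + 15·x) / 48 = 427 (existing moment 1·228 + 3·458 + 7·524 + 5·619 + 9·460 + 8·148 = 13689) ⇒ x = (20496 − 13689) / 15 ≈ 453.80.
Along y: (15958 + 15·y) / 48 = 740 (existing moment 1·1386 + 3·588 + 7·201 + 5·137 + 9·956 + 8·264 = 15958) ⇒ y = (35520 − 15958) / 15 ≈ 1304.13.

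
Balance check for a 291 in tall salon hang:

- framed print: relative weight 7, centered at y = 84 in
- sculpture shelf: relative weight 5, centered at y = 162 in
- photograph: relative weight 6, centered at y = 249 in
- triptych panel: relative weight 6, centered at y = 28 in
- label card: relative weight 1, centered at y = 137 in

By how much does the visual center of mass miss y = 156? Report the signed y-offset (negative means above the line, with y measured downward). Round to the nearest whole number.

≈ -28 in

Σw = 7 + 5 + 6 + 6 + 1 = 25.
y-moment: 7·84 + 5·162 + 6·249 + 6·28 + 1·137 = 3197; centroid 3197/25 ≈ 127.88.
Offset from y = 156: 127.88 − 156 ≈ -28.12.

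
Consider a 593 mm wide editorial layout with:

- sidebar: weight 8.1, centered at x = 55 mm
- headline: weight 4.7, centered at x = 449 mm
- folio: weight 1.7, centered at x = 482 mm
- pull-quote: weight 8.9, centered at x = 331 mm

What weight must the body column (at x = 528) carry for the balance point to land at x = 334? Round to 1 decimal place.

Existing Σw = 23.4 (8.1 + 4.7 + 1.7 + 8.9); existing moment 8.1·55 + 4.7·449 + 1.7·482 + 8.9·331 = 6321.1.
Balance at x = 334 requires (6321.1 + w·528) / (23.4 + w) = 334.
Solving: w = (334·23.4 − 6321.1) / (528 − 334) = 1494.5 / 194 ≈ 7.70.

w ≈ 7.7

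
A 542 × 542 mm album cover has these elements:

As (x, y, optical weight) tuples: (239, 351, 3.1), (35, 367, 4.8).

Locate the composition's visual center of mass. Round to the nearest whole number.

(115, 361)

Weights sum to 3.1 + 4.8 = 7.9.
Σw·x = 3.1·239 + 4.8·35 = 908.9, so x̄ = 908.9/7.9 ≈ 115.05.
Σw·y = 3.1·351 + 4.8·367 = 2849.7, so ȳ = 2849.7/7.9 ≈ 360.72.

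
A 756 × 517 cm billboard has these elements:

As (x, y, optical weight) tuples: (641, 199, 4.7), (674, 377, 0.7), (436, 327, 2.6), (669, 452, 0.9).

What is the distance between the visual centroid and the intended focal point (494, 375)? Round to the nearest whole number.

≈ 136 cm

Total weight = 4.7 + 0.7 + 2.6 + 0.9 = 8.9.
x-moment: 4.7·641 + 0.7·674 + 2.6·436 + 0.9·669 = 5220.2; centroid 5220.2/8.9 ≈ 586.54.
y-moment: 4.7·199 + 0.7·377 + 2.6·327 + 0.9·452 = 2456.2; centroid 2456.2/8.9 ≈ 275.98.
From (494, 375): dx = 92.54, dy = -99.02, so the distance is √(dx²+dy²) ≈ 135.53.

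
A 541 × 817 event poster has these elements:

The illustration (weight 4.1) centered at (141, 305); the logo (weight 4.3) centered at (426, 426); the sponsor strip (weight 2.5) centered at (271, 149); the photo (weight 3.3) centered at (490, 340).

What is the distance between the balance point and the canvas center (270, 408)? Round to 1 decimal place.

≈ 105.4

Σw = 4.1 + 4.3 + 2.5 + 3.3 = 14.2.
x: (4.1·141 + 4.3·426 + 2.5·271 + 3.3·490) / 14.2 = 4704.4 / 14.2 ≈ 331.30
y: (4.1·305 + 4.3·426 + 2.5·149 + 3.3·340) / 14.2 = 4576.8 / 14.2 ≈ 322.31
Offset from (270, 408): Δx ≈ 61.30, Δy ≈ -85.69; distance = √(Δx² + Δy²) ≈ 105.36.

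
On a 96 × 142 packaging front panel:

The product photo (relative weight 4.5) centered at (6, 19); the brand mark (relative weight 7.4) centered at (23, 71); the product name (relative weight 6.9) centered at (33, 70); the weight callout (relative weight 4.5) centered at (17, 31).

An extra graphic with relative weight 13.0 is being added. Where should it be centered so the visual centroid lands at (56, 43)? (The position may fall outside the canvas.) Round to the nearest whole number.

New total weight: (4.5 + 7.4 + 6.9 + 4.5) + 13.0 = 36.3.
x: need Σw·x = 36.3·56 = 2032.8. Existing = 4.5·6 + 7.4·23 + 6.9·33 + 4.5·17 = 501.4. Remainder 1531.4 / 13.0 ≈ 117.80.
y: need Σw·y = 36.3·43 = 1560.9. Existing = 4.5·19 + 7.4·71 + 6.9·70 + 4.5·31 = 1233.4. Remainder 327.5 / 13.0 ≈ 25.19.

(118, 25)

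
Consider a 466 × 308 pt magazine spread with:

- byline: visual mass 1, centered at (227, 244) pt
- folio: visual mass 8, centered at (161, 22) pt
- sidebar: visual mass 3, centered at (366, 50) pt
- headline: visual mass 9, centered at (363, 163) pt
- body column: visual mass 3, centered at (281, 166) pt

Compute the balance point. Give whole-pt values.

(280, 106)

Total weight = 1 + 8 + 3 + 9 + 3 = 24.
x-moment: 1·227 + 8·161 + 3·366 + 9·363 + 3·281 = 6723; centroid 6723/24 ≈ 280.12.
y-moment: 1·244 + 8·22 + 3·50 + 9·163 + 3·166 = 2535; centroid 2535/24 ≈ 105.62.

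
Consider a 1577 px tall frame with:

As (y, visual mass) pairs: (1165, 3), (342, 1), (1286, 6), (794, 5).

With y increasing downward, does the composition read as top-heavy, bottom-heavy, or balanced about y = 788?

Total weight = 3 + 1 + 6 + 5 = 15.
y: (3·1165 + 1·342 + 6·1286 + 5·794) / 15 = 15523 / 15 ≈ 1034.87
1034.9 lies below (larger y than) the midline 788, so the layout is bottom-heavy.

bottom-heavy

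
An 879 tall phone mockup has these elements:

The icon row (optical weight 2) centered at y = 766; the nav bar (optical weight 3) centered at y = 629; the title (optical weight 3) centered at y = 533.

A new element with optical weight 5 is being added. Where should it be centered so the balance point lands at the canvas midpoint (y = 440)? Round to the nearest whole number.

y ≈ 140

After adding the new element, total weight = 2 + 3 + 3 + 5 = 13.
y: need Σw·y = 13·440 = 5720. Existing = 2·766 + 3·629 + 3·533 = 5018. Remainder 702 / 5 ≈ 140.40.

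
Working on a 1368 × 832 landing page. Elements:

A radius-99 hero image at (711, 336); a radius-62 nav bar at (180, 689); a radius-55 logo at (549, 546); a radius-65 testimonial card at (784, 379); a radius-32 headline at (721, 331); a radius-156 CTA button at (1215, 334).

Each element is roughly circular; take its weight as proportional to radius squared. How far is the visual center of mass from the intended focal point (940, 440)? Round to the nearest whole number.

≈ 59

r² weights: hero image 99² = 9801, nav bar 62² = 3844, logo 55² = 3025, testimonial card 65² = 4225, headline 32² = 1024, CTA button 156² = 24336. Total = 46255.
Σw·x = 42940100; x̄ = 42940100/46255 ≈ 928.33.
y: moment 17661745 / weight 46255 ≈ 381.83
Offset from (940, 440): Δx ≈ -11.67, Δy ≈ -58.17; distance = √(Δx² + Δy²) ≈ 59.32.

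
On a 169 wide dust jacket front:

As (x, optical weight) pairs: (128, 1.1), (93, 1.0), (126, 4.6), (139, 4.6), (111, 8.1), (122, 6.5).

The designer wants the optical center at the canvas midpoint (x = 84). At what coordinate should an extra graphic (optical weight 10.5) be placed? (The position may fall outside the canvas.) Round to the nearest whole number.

New total weight: (1.1 + 1.0 + 4.6 + 4.6 + 8.1 + 6.5) + 10.5 = 36.4.
x: need Σw·x = 36.4·84 = 3057.6. Existing = 1.1·128 + 1.0·93 + 4.6·126 + 4.6·139 + 8.1·111 + 6.5·122 = 3144.9. Remainder -87.3 / 10.5 ≈ -8.31.

x ≈ -8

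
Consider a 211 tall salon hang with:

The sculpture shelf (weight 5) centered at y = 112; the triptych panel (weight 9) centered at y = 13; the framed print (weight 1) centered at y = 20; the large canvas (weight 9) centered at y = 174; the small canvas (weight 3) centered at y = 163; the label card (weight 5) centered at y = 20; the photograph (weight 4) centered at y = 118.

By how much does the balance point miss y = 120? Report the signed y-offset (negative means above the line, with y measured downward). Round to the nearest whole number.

Σw = 5 + 9 + 1 + 9 + 3 + 5 + 4 = 36.
Σw·y = 3324; ȳ = 3324/36 ≈ 92.33.
Difference: 92.33 − 120 ≈ -27.67.

≈ -28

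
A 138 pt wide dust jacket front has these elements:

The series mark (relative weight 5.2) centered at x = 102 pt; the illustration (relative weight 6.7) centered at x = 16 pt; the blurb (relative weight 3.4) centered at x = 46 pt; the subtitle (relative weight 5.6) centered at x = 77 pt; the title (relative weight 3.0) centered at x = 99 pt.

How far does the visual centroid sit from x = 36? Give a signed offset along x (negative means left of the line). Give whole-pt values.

Total weight = 5.2 + 6.7 + 3.4 + 5.6 + 3.0 = 23.9.
x: (5.2·102 + 6.7·16 + 3.4·46 + 5.6·77 + 3.0·99) / 23.9 = 1522.2 / 23.9 ≈ 63.69
Against x = 36, that's 63.69 − 36 = 27.69.

≈ 28 pt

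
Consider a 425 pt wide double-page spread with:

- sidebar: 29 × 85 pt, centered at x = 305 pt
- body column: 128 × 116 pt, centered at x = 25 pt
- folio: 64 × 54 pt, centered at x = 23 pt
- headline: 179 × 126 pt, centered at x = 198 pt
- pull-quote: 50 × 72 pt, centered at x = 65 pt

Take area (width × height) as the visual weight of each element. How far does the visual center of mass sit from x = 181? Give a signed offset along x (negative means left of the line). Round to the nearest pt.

Areas: sidebar 29·85 = 2465, body column 128·116 = 14848, folio 64·54 = 3456, headline 179·126 = 22554, pull-quote 50·72 = 3600. Total weight = 46923.
Σw·x = 2465·305 + 14848·25 + 3456·23 + 22554·198 + 3600·65 = 5902205, so x̄ = 5902205/46923 ≈ 125.78.
Offset from x = 181: 125.78 − 181 ≈ -55.22.

≈ -55 pt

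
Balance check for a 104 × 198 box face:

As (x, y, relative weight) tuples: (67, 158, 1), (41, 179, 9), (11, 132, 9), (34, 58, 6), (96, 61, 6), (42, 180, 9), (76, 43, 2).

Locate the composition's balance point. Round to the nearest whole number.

(44, 128)

Weights sum to 1 + 9 + 9 + 6 + 6 + 9 + 2 = 42.
Σw·x = 1845; x̄ = 1845/42 ≈ 43.93.
y: moment 5377 / weight 42 ≈ 128.02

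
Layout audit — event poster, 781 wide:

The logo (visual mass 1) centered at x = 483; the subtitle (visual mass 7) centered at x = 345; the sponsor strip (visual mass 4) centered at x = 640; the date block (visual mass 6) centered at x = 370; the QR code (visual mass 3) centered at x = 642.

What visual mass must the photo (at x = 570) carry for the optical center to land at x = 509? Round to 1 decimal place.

w ≈ 17.8

Known weights sum to 1 + 7 + 4 + 6 + 3 = 21; their moment is 1·483 + 7·345 + 4·640 + 6·370 + 3·642 = 9604.
For the centroid to hit 509: (9604 + w·570) / (21 + w) = 509.
So w = (509·21 − 9604)/(570 − 509) = 1085/61 ≈ 17.79.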